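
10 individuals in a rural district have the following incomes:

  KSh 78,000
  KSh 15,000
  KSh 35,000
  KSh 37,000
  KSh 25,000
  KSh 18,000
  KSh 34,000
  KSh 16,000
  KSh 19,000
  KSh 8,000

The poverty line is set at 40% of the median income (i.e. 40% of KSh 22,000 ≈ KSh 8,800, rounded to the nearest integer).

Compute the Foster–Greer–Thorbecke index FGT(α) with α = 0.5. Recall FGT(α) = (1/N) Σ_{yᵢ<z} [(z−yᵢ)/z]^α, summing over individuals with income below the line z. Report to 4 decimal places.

Below z: KSh 8,000 (q = 1 of N = 10).
Shortfall ratios: (8800−8000)/8800 = 0.0909.
Raised to α = 0.5: 0.30151.
Sum = 0.301511; FGT(0.5) = 0.301511 / 10 = 0.0302.

0.0302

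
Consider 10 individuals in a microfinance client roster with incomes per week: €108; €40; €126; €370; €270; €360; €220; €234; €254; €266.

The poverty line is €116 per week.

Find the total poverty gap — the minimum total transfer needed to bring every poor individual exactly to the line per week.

Poor units: €40, €108 (q = 2 of N = 10).
Individual gaps: 116−40 = 76; 116−108 = 8.
Aggregate gap = €84.

€84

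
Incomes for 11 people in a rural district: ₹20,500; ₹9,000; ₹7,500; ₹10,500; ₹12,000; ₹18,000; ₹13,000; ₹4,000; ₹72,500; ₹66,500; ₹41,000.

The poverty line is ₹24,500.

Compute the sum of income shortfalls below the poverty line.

₹101,500

Poor units: ₹4,000, ₹7,500, ₹9,000, ₹10,500, ₹12,000, ₹13,000, ₹18,000, ₹20,500 (q = 8 of N = 11).
Individual gaps: 24500−4000 = 20500; 24500−7500 = 17000; 24500−9000 = 15500; 24500−10500 = 14000; 24500−12000 = 12500; 24500−13000 = 11500; 24500−18000 = 6500; 24500−20500 = 4000.
Aggregate gap = ₹101,500.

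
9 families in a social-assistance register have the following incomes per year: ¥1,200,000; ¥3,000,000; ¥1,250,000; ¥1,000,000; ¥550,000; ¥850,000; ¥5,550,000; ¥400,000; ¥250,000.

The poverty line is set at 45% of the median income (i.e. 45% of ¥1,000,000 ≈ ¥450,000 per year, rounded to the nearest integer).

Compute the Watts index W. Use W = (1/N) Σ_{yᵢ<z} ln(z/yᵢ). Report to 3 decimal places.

0.078

Below the line: ¥250,000, ¥400,000 (q = 2 of N = 9).
Log gaps: ln(450000/250000) = 0.5878; ln(450000/400000) = 0.1178.
W = 0.705570 / 9 = 0.078.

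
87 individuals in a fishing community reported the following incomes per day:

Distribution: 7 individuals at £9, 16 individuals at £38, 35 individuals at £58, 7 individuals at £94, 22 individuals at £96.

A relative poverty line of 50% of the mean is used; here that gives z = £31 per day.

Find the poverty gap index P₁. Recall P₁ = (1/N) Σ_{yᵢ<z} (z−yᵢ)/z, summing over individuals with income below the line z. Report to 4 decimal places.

0.0571

Poor units: 7×£9 (q = 7 of N = 87).
Relative gaps: (31−9)/31 = 0.7097 (×7).
Sum of shortfalls = 4.967742; P₁ averages over all N: 4.967742 / 87 = 0.0571.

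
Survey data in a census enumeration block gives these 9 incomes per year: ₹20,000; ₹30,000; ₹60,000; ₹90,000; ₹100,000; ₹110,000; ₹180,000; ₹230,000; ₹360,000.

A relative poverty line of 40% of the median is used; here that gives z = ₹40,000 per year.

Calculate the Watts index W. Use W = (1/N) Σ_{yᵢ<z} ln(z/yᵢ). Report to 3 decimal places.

0.109

Incomes under z: ₹20,000, ₹30,000 (q = 2 of N = 9).
ln(z/y) terms: ln(40000/20000) = 0.6931; ln(40000/30000) = 0.2877.
W = 0.980829 / 9 = 0.109.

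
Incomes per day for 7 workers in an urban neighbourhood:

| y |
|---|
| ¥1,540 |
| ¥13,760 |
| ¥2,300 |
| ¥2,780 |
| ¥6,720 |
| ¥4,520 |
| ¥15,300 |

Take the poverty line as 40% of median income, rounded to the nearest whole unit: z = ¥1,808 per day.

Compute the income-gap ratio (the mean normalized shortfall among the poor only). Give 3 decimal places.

Poor units: ¥1,540 (q = 1 of N = 7).
Relative gaps: 0.1482; sum = 0.148230.
I averages over the q = 1 poor units only: 0.148230 / 1 = 0.148.

0.148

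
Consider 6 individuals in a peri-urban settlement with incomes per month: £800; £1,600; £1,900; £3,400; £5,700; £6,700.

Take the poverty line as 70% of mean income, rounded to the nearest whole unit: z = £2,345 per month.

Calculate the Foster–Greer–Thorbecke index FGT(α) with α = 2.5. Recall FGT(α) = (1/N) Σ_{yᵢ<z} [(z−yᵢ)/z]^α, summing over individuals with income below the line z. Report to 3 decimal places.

Below the line: £800, £1,600, £1,900 (q = 3 of N = 6).
Relative gaps: (2345−800)/2345 = 0.6588; (2345−1600)/2345 = 0.3177; (2345−1900)/2345 = 0.1898.
Raised to α = 2.5: 0.35234; 0.05689; 0.01569.
Sum = 0.424919; FGT(2.5) = 0.424919 / 6 = 0.071.

0.071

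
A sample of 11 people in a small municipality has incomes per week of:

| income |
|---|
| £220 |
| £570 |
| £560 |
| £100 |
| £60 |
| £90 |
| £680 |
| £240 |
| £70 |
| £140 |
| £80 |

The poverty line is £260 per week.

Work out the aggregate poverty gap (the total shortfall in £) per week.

Incomes under z: £60, £70, £80, £90, £100, £140, £220, £240 (q = 8 of N = 11).
Individual gaps: 260−60 = 200; 260−70 = 190; 260−80 = 180; 260−90 = 170; 260−100 = 160; 260−140 = 120; 260−220 = 40; 260−240 = 20.
Aggregate gap = £1,080.

£1,080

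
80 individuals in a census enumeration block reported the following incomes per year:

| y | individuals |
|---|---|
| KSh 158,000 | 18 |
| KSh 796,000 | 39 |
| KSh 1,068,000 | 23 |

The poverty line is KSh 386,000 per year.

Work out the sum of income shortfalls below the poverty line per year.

Below z: 18×KSh 158,000 (q = 18 of N = 80).
Individual gaps: 18×(386000−158000) = 4104000.
Aggregate gap = KSh 4,104,000.

KSh 4,104,000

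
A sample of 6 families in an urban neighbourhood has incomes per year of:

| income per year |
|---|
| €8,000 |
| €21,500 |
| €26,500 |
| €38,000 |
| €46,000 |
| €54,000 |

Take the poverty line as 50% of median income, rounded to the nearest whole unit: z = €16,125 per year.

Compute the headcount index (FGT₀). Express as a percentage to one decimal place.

1 of the 6 families have income below €16,125.
H = 1/6 = 16.7%.

16.7%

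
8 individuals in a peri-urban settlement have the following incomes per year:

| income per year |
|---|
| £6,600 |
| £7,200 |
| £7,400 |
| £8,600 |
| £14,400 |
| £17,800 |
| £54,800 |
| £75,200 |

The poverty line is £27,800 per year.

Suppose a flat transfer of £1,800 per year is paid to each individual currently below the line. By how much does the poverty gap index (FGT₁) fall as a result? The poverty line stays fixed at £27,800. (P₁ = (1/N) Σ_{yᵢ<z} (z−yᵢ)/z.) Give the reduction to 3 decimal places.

0.049

Before: below the line — £6,600, £7,200, £7,400, £8,600, £14,400, £17,800; poverty gap index (FGT₁) = 0.47122.
After the £1,800 transfer: below the line — £8,400, £9,000, £9,200, £10,400, £16,200, £19,600; poverty gap index (FGT₁) = 0.42266.
Reduction = 0.47122 − 0.42266 = 0.049.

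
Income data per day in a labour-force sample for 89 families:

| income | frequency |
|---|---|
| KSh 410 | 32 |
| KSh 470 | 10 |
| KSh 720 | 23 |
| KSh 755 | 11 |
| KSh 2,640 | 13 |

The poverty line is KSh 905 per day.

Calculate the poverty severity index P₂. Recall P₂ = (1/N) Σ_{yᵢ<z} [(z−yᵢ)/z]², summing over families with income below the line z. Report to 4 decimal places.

0.1477

Below z: 32×KSh 410, 10×KSh 470, 23×KSh 720, 11×KSh 755 (q = 76 of N = 89).
Normalized shortfalls: (905−410)/905 = 0.5470 (×32); (905−470)/905 = 0.4807 (×10); (905−720)/905 = 0.2044 (×23); (905−755)/905 = 0.1657 (×11).
Squared: 0.2992 (×32); 0.2310 (×10); 0.0418 (×23); 0.0275 (×11).
Sum = 13.147004; P₂ = 13.147004 / 89 = 0.1477.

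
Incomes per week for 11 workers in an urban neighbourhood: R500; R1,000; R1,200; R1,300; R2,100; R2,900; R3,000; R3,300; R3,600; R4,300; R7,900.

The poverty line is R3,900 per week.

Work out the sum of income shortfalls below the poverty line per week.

Below the line: R500, R1,000, R1,200, R1,300, R2,100, R2,900, R3,000, R3,300, R3,600 (q = 9 of N = 11).
Individual gaps: 3900−500 = 3400; 3900−1000 = 2900; 3900−1200 = 2700; 3900−1300 = 2600; 3900−2100 = 1800; 3900−2900 = 1000; 3900−3000 = 900; 3900−3300 = 600; 3900−3600 = 300.
Aggregate gap = R16,200.

R16,200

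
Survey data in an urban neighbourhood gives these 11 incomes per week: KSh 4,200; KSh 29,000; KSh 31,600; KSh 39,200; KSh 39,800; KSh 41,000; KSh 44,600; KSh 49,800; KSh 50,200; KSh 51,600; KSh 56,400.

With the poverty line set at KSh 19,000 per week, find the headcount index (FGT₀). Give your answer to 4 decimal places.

0.0909

1 of the 11 households have income below KSh 19,000.
H = 1/11 = 0.0909.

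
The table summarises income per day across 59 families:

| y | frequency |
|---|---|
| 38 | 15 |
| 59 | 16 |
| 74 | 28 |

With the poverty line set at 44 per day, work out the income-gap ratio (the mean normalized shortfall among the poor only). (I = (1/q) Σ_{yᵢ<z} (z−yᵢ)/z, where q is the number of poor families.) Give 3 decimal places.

0.136

Below z: 15×38 (q = 15 of N = 59).
Shortfall ratios (z−y)/z: 0.1364 (×15); sum = 2.045455.
The income-gap ratio divides by q (the poor only): 2.045455 / 15 = 0.136.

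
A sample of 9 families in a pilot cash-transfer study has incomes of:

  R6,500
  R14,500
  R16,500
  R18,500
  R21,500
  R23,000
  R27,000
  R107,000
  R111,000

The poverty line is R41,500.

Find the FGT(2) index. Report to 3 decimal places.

Below the line: R6,500, R14,500, R16,500, R18,500, R21,500, R23,000, R27,000 (q = 7 of N = 9).
Relative gaps: (41500−6500)/41500 = 0.8434; (41500−14500)/41500 = 0.6506; (41500−16500)/41500 = 0.6024; (41500−18500)/41500 = 0.5542; (41500−21500)/41500 = 0.4819; (41500−23000)/41500 = 0.4458; (41500−27000)/41500 = 0.3494.
Squared: 0.7113; 0.4233; 0.3629; 0.3072; 0.2323; 0.1987; 0.1221.
Sum = 2.357672; P₂ = 2.357672 / 9 = 0.262.

0.262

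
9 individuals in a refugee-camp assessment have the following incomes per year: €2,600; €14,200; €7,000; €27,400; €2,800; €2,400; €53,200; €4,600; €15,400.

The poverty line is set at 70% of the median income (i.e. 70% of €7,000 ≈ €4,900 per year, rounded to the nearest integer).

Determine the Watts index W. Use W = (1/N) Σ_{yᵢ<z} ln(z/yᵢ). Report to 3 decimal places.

0.219

Poor units: €2,400, €2,600, €2,800, €4,600 (q = 4 of N = 9).
ln(z/y) terms: ln(4900/2400) = 0.7138; ln(4900/2600) = 0.6337; ln(4900/2800) = 0.5596; ln(4900/4600) = 0.0632.
W = 1.970285 / 9 = 0.219.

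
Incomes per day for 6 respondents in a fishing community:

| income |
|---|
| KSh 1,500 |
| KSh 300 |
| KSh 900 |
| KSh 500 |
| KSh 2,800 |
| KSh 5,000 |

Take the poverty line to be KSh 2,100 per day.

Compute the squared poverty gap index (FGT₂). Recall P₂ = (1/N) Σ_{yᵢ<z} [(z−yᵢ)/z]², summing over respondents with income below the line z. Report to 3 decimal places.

Incomes under z: KSh 300, KSh 500, KSh 900, KSh 1,500 (q = 4 of N = 6).
Normalized shortfalls: (2100−300)/2100 = 0.8571; (2100−500)/2100 = 0.7619; (2100−900)/2100 = 0.5714; (2100−1500)/2100 = 0.2857.
Squared: 0.7347; 0.5805; 0.3265; 0.0816.
Sum = 1.723356; P₂ = 1.723356 / 6 = 0.287.

0.287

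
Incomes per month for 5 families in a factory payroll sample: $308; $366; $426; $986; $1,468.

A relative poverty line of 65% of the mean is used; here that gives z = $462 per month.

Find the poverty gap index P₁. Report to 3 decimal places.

0.124

Below z: $308, $366, $426 (q = 3 of N = 5).
Relative gaps: (462−308)/462 = 0.3333; (462−366)/462 = 0.2078; (462−426)/462 = 0.0779.
Sum of shortfalls = 0.619048; P₁ averages over all N: 0.619048 / 5 = 0.124.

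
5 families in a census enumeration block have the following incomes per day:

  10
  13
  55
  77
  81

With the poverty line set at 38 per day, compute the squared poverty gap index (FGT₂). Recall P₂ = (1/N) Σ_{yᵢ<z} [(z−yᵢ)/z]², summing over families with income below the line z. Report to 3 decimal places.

Below the line: 10, 13 (q = 2 of N = 5).
Relative gaps: (38−10)/38 = 0.7368; (38−13)/38 = 0.6579.
Squared: 0.5429; 0.4328.
Sum = 0.975762; P₂ = 0.975762 / 5 = 0.195.

0.195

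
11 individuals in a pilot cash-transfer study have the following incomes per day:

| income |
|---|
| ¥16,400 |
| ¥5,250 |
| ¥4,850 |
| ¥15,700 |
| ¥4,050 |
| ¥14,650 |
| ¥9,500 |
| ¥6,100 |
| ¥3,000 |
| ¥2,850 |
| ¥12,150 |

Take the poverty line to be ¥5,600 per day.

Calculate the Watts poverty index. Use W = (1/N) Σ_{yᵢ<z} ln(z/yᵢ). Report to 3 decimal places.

Poor units: ¥2,850, ¥3,000, ¥4,050, ¥4,850, ¥5,250 (q = 5 of N = 11).
Log gaps: ln(5600/2850) = 0.6754; ln(5600/3000) = 0.6242; ln(5600/4050) = 0.3240; ln(5600/4850) = 0.1438; ln(5600/5250) = 0.0645.
W = 1.831978 / 11 = 0.167.

0.167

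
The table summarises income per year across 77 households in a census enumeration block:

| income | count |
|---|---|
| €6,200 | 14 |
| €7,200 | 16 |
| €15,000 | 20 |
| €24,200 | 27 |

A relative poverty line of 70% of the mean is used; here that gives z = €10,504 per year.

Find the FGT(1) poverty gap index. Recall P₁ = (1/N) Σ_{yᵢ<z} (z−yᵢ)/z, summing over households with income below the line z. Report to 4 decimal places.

0.1399

Below z: 14×€6,200, 16×€7,200 (q = 30 of N = 77).
Relative gaps: (10504−6200)/10504 = 0.4097 (×14); (10504−7200)/10504 = 0.3145 (×16).
Σ = 10.769231. Dividing by the full population N = 77 gives P₁ = 0.1399.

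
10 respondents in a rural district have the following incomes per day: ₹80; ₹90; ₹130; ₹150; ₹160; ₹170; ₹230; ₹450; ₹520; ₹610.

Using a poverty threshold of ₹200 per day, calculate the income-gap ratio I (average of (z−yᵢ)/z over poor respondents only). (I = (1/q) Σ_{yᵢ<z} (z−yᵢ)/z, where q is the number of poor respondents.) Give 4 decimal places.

0.3500

Below the line: ₹80, ₹90, ₹130, ₹150, ₹160, ₹170 (q = 6 of N = 10).
Shortfall ratios (z−y)/z: 0.6000, 0.5500, 0.3500, 0.2500, 0.2000, 0.1500; sum = 2.100000.
The income-gap ratio divides by q (the poor only): 2.100000 / 6 = 0.3500.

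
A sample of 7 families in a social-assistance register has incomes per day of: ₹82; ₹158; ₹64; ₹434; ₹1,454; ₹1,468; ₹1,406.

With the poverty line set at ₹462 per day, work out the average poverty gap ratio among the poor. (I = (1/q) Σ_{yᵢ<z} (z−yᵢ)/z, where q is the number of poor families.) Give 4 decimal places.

0.6006

Below z: ₹64, ₹82, ₹158, ₹434 (q = 4 of N = 7).
Shortfall ratios (z−y)/z: 0.8615, 0.8225, 0.6580, 0.0606; sum = 2.402597.
I averages over the q = 4 poor units only: 2.402597 / 4 = 0.6006.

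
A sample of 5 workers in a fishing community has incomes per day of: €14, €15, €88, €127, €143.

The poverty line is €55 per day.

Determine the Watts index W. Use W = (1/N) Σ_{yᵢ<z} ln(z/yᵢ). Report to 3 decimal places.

Incomes under z: €14, €15 (q = 2 of N = 5).
Log gaps: ln(55/14) = 1.3683; ln(55/15) = 1.2993.
W = 2.667559 / 5 = 0.534.

0.534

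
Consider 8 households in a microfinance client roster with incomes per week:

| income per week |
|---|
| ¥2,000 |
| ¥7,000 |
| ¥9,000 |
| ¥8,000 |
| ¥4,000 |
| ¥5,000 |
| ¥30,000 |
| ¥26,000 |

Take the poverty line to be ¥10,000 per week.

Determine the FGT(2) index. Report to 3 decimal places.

Below the line: ¥2,000, ¥4,000, ¥5,000, ¥7,000, ¥8,000, ¥9,000 (q = 6 of N = 8).
Normalized shortfalls: (10000−2000)/10000 = 0.8000; (10000−4000)/10000 = 0.6000; (10000−5000)/10000 = 0.5000; (10000−7000)/10000 = 0.3000; (10000−8000)/10000 = 0.2000; (10000−9000)/10000 = 0.1000.
Squared: 0.6400; 0.3600; 0.2500; 0.0900; 0.0400; 0.0100.
Sum = 1.390000; P₂ = 1.390000 / 8 = 0.174.

0.174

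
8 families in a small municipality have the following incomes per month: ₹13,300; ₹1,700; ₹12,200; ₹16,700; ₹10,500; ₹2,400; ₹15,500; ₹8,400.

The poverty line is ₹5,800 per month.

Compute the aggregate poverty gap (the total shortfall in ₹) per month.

Below the line: ₹1,700, ₹2,400 (q = 2 of N = 8).
Individual gaps: 5800−1700 = 4100; 5800−2400 = 3400.
Aggregate gap = ₹7,500.

₹7,500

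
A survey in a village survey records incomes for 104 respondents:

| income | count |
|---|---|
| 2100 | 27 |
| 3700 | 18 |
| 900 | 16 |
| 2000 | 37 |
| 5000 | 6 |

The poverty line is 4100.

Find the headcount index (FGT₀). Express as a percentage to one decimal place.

98 of the 104 respondents have income below 4100.
H = 98/104 = 94.2%.

94.2%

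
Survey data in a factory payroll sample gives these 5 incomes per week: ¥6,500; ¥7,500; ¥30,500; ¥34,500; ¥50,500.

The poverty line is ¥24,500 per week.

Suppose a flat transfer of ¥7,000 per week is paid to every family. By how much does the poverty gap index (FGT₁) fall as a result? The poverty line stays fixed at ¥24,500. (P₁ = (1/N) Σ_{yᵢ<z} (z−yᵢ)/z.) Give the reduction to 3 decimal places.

0.114

Before: below the line — ¥6,500, ¥7,500; poverty gap index (FGT₁) = 0.28571.
After the ¥7,000 transfer: below the line — ¥13,500, ¥14,500; poverty gap index (FGT₁) = 0.17143.
Reduction = 0.28571 − 0.17143 = 0.114.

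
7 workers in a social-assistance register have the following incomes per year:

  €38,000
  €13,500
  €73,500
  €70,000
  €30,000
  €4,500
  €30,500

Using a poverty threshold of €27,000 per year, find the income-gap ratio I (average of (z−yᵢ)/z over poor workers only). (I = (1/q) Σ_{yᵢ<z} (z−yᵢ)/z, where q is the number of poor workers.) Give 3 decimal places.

0.667

Incomes under z: €4,500, €13,500 (q = 2 of N = 7).
Relative gaps: 0.8333, 0.5000; sum = 1.333333.
I averages over the q = 2 poor units only: 1.333333 / 2 = 0.667.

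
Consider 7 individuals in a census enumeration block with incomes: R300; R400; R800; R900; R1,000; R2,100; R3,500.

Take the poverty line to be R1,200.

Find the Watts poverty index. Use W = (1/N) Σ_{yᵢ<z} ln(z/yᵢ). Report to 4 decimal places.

Below the line: R300, R400, R800, R900, R1,000 (q = 5 of N = 7).
ln(z/y) terms: ln(1200/300) = 1.3863; ln(1200/400) = 1.0986; ln(1200/800) = 0.4055; ln(1200/900) = 0.2877; ln(1200/1000) = 0.1823.
W = 3.360375 / 7 = 0.4801.

0.4801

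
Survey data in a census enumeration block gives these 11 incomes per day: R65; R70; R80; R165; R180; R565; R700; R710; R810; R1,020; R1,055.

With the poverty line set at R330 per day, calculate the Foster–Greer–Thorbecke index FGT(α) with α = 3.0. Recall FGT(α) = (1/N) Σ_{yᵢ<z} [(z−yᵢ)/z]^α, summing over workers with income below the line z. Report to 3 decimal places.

Below z: R65, R70, R80, R165, R180 (q = 5 of N = 11).
Normalized shortfalls: (330−65)/330 = 0.8030; (330−70)/330 = 0.7879; (330−80)/330 = 0.7576; (330−165)/330 = 0.5000; (330−180)/330 = 0.4545.
Raised to α = 3.0: 0.51784; 0.48908; 0.43479; 0.12500; 0.09391.
Sum = 1.660621; FGT(3.0) = 1.660621 / 11 = 0.151.

0.151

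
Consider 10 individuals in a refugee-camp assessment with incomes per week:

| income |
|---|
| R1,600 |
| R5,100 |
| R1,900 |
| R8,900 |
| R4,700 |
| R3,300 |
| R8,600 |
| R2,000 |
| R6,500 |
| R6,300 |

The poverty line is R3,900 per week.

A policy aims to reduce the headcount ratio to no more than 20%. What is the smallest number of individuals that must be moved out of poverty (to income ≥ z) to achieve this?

4 of the 10 individuals are poor, so H = 4/10 = 0.400.
A headcount ratio of at most 20% allows at most ⌊0.20 × 10⌋ = 2 poor individuals.
So at least 4 − 2 = 2 must be lifted.

2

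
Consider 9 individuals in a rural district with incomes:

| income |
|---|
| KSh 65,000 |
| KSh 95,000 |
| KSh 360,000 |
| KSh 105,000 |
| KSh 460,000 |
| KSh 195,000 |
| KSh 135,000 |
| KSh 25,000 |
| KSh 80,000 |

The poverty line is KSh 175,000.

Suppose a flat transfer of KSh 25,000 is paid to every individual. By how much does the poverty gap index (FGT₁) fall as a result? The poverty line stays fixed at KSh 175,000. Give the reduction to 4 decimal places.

0.0952

Before: below the line — KSh 25,000, KSh 65,000, KSh 80,000, KSh 95,000, KSh 105,000, KSh 135,000; poverty gap index (FGT₁) = 0.346032.
After the KSh 25,000 transfer: below the line — KSh 50,000, KSh 90,000, KSh 105,000, KSh 120,000, KSh 130,000, KSh 160,000; poverty gap index (FGT₁) = 0.250794.
Reduction = 0.346032 − 0.250794 = 0.0952.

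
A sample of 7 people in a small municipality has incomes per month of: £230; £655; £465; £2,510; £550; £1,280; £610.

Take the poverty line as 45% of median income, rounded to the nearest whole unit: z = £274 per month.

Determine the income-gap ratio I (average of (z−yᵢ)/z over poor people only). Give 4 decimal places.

0.1606

Incomes under z: £230 (q = 1 of N = 7).
Relative gaps: 0.1606; sum = 0.160584.
I averages over the q = 1 poor units only: 0.160584 / 1 = 0.1606.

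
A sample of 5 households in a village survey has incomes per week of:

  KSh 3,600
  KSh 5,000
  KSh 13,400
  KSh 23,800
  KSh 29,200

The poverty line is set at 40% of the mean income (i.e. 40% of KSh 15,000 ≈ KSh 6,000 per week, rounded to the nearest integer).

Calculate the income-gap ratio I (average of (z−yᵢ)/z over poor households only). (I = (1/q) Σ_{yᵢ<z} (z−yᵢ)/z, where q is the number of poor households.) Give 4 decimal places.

Incomes under z: KSh 3,600, KSh 5,000 (q = 2 of N = 5).
Shortfall ratios (z−y)/z: 0.4000, 0.1667; sum = 0.566667.
I averages over the q = 2 poor units only: 0.566667 / 2 = 0.2833.

0.2833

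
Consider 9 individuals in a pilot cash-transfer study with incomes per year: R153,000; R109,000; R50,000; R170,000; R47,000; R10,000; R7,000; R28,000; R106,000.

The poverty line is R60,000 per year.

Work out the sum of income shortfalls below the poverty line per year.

R158,000

Below z: R7,000, R10,000, R28,000, R47,000, R50,000 (q = 5 of N = 9).
Individual gaps: 60000−7000 = 53000; 60000−10000 = 50000; 60000−28000 = 32000; 60000−47000 = 13000; 60000−50000 = 10000.
Aggregate gap = R158,000.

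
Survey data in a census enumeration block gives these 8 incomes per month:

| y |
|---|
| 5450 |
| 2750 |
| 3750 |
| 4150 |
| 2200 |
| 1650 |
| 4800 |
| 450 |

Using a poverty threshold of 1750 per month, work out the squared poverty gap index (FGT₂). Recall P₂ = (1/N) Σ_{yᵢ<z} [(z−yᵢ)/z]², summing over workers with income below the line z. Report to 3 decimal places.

0.069

Incomes under z: 450, 1650 (q = 2 of N = 8).
Gap ratios (z−y)/z: (1750−450)/1750 = 0.7429; (1750−1650)/1750 = 0.0571.
Squared: 0.5518; 0.0033.
Sum = 0.555102; P₂ = 0.555102 / 8 = 0.069.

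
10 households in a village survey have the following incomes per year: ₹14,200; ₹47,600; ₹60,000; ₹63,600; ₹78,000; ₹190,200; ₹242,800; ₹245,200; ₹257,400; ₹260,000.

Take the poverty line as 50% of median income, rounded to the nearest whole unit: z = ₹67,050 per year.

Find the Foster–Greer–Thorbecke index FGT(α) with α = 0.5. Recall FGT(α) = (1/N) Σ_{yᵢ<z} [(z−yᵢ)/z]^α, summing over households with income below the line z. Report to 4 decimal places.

Poor units: ₹14,200, ₹47,600, ₹60,000, ₹63,600 (q = 4 of N = 10).
Relative gaps: (67050−14200)/67050 = 0.7882; (67050−47600)/67050 = 0.2901; (67050−60000)/67050 = 0.1051; (67050−63600)/67050 = 0.0515.
Raised to α = 0.5: 0.88782; 0.53859; 0.32426; 0.22684.
Sum = 1.977505; FGT(0.5) = 1.977505 / 10 = 0.1978.

0.1978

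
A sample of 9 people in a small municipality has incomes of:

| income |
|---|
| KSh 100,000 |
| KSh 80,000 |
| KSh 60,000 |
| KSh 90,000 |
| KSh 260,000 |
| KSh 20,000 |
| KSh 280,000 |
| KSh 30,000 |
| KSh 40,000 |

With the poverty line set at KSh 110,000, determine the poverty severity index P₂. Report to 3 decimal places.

Below z: KSh 20,000, KSh 30,000, KSh 40,000, KSh 60,000, KSh 80,000, KSh 90,000, KSh 100,000 (q = 7 of N = 9).
Normalized shortfalls: (110000−20000)/110000 = 0.8182; (110000−30000)/110000 = 0.7273; (110000−40000)/110000 = 0.6364; (110000−60000)/110000 = 0.4545; (110000−80000)/110000 = 0.2727; (110000−90000)/110000 = 0.1818; (110000−100000)/110000 = 0.0909.
Squared: 0.6694; 0.5289; 0.4050; 0.2066; 0.0744; 0.0331; 0.0083.
Sum = 1.925620; P₂ = 1.925620 / 9 = 0.214.

0.214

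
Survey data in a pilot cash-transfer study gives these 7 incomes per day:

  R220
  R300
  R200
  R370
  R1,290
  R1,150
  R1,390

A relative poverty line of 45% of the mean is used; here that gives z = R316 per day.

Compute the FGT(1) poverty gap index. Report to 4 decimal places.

Incomes under z: R200, R220, R300 (q = 3 of N = 7).
Shortfall ratios: (316−200)/316 = 0.3671; (316−220)/316 = 0.3038; (316−300)/316 = 0.0506.
Σ = 0.721519. Dividing by the full population N = 7 gives P₁ = 0.1031.

0.1031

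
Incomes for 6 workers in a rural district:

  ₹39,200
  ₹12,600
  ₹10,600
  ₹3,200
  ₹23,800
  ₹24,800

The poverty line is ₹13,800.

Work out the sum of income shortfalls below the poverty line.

Below z: ₹3,200, ₹10,600, ₹12,600 (q = 3 of N = 6).
Individual gaps: 13800−3200 = 10600; 13800−10600 = 3200; 13800−12600 = 1200.
Aggregate gap = ₹15,000.

₹15,000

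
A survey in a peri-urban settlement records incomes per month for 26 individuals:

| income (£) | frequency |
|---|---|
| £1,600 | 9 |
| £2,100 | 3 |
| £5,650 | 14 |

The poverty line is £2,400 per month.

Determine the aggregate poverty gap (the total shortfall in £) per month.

£8,100

Below the line: 9×£1,600, 3×£2,100 (q = 12 of N = 26).
Individual gaps: 9×(2400−1600) = 7200; 3×(2400−2100) = 900.
Aggregate gap = £8,100.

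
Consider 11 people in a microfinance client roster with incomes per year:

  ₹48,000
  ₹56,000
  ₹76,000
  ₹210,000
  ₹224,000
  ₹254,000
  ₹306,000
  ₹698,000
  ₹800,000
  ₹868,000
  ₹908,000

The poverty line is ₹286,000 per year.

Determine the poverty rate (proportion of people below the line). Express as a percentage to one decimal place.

54.5%

6 of the 11 people have income below ₹286,000.
H = 6/11 = 54.5%.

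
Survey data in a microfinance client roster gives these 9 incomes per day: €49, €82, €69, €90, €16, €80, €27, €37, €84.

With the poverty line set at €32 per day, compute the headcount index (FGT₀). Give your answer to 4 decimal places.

0.2222

2 of the 9 families have income below €32.
H = 2/9 = 0.2222.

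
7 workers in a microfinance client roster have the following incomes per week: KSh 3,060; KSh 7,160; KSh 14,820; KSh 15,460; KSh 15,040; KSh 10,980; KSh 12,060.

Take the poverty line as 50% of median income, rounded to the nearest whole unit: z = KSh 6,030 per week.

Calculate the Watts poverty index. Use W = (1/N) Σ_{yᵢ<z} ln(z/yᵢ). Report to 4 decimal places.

Below the line: KSh 3,060 (q = 1 of N = 7).
ln(z/y) terms: ln(6030/3060) = 0.6783.
W = 0.678332 / 7 = 0.0969.

0.0969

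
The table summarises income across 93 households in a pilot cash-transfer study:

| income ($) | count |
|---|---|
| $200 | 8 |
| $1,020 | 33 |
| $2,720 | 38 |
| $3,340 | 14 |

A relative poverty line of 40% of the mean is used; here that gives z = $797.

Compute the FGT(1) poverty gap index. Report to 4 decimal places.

0.0644

Poor units: 8×$200 (q = 8 of N = 93).
Relative gaps: (797−200)/797 = 0.7491 (×8).
Sum of shortfalls = 5.992472; P₁ averages over all N: 5.992472 / 93 = 0.0644.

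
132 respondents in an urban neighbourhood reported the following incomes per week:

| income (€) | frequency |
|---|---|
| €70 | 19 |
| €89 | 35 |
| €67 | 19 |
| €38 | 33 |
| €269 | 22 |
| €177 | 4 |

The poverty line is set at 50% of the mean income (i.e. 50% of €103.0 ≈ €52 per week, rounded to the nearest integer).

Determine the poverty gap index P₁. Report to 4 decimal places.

0.0673

Below the line: 33×€38 (q = 33 of N = 132).
Shortfall ratios: (52−38)/52 = 0.2692 (×33).
Sum of shortfalls = 8.884615; P₁ averages over all N: 8.884615 / 132 = 0.0673.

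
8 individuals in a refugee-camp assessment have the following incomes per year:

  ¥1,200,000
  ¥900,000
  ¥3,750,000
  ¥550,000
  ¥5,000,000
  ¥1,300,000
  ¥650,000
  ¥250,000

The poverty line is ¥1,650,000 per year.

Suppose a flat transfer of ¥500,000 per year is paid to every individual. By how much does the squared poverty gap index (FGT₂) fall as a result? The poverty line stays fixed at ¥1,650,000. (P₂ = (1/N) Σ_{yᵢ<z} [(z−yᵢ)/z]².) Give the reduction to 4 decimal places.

Before: below the line — ¥250,000, ¥550,000, ¥650,000, ¥900,000, ¥1,200,000, ¥1,300,000; squared poverty gap index (FGT₂) = 0.232208.
After the ¥500,000 transfer: below the line — ¥750,000, ¥1,050,000, ¥1,150,000, ¥1,400,000; squared poverty gap index (FGT₂) = 0.068067.
Reduction = 0.232208 − 0.068067 = 0.1641.

0.1641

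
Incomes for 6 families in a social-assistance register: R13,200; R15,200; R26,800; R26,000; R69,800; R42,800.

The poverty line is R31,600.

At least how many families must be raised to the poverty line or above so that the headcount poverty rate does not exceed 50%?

4 of the 6 families are poor, so H = 4/6 = 0.667.
A headcount ratio of at most 50% allows at most ⌊0.50 × 6⌋ = 3 poor families.
So at least 4 − 3 = 1 must be lifted.

1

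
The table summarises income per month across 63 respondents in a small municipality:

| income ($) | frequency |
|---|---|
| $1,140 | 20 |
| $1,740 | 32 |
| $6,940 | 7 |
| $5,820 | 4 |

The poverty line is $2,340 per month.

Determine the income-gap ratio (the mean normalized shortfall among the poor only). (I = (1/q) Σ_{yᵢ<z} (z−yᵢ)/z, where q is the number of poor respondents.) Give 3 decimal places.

Below the line: 20×$1,140, 32×$1,740 (q = 52 of N = 63).
Shortfall ratios (z−y)/z: 0.5128 (×20), 0.2564 (×32); sum = 18.461538.
I averages over the q = 52 poor units only: 18.461538 / 52 = 0.355.

0.355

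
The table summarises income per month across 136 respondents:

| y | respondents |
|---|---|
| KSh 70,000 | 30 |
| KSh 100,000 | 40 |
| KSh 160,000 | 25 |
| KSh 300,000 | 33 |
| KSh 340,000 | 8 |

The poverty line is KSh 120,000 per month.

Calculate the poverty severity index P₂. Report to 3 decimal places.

Below z: 30×KSh 70,000, 40×KSh 100,000 (q = 70 of N = 136).
Shortfall ratios: (120000−70000)/120000 = 0.4167 (×30); (120000−100000)/120000 = 0.1667 (×40).
Squared: 0.1736 (×30); 0.0278 (×40).
Sum = 6.319444; P₂ = 6.319444 / 136 = 0.046.

0.046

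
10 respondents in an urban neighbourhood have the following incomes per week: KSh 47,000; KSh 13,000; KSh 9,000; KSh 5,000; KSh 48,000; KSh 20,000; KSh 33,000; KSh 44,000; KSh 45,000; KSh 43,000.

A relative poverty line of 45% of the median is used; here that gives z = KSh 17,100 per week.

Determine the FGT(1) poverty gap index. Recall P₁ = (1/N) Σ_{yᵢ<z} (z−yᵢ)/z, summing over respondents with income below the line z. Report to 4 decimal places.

0.1421

Below z: KSh 5,000, KSh 9,000, KSh 13,000 (q = 3 of N = 10).
Normalized shortfalls: (17100−5000)/17100 = 0.7076; (17100−9000)/17100 = 0.4737; (17100−13000)/17100 = 0.2398.
Sum of shortfalls = 1.421053; P₁ averages over all N: 1.421053 / 10 = 0.1421.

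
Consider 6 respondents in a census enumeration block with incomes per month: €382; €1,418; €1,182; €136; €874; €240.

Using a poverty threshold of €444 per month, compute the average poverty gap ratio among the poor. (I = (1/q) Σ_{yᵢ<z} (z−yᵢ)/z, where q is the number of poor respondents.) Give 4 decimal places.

0.4309

Poor units: €136, €240, €382 (q = 3 of N = 6).
Shortfall ratios (z−y)/z: 0.6937, 0.4595, 0.1396; sum = 1.292793.
I averages over the q = 3 poor units only: 1.292793 / 3 = 0.4309.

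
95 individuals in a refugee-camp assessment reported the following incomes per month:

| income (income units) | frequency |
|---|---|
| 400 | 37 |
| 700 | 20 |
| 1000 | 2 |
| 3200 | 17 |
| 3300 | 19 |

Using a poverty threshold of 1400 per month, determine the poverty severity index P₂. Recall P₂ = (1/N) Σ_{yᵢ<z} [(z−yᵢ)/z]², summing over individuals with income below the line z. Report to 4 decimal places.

Below z: 37×400, 20×700, 2×1000 (q = 59 of N = 95).
Shortfall ratios: (1400−400)/1400 = 0.7143 (×37); (1400−700)/1400 = 0.5000 (×20); (1400−1000)/1400 = 0.2857 (×2).
Squared: 0.5102 (×37); 0.2500 (×20); 0.0816 (×2).
Sum = 24.040816; P₂ = 24.040816 / 95 = 0.2531.

0.2531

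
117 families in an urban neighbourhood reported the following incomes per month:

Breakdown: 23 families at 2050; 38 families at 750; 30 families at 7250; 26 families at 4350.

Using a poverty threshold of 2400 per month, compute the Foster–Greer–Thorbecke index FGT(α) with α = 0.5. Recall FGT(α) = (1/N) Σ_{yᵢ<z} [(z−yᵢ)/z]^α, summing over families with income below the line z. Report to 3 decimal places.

Below z: 38×750, 23×2050 (q = 61 of N = 117).
Gap ratios (z−y)/z: (2400−750)/2400 = 0.6875 (×38); (2400−2050)/2400 = 0.1458 (×23).
Raised to α = 0.5: 0.82916 (×38); 0.38188 (×23).
Sum = 40.291206; FGT(0.5) = 40.291206 / 117 = 0.344.

0.344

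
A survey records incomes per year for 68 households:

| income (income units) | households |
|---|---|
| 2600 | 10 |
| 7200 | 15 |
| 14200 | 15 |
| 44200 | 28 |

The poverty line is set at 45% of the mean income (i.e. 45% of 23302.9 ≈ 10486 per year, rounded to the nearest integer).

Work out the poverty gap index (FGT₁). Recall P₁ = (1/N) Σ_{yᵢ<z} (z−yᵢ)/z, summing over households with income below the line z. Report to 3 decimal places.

Below z: 10×2600, 15×7200 (q = 25 of N = 68).
Gap ratios (z−y)/z: (10486−2600)/10486 = 0.7521 (×10); (10486−7200)/10486 = 0.3134 (×15).
Σ = 12.221057. Dividing by the full population N = 68 gives P₁ = 0.180.

0.180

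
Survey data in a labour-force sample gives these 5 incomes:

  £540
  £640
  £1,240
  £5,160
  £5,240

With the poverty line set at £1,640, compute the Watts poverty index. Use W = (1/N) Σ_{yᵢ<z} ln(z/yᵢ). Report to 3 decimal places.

0.466

Poor units: £540, £640, £1,240 (q = 3 of N = 5).
Log shortfalls: ln(1640/540) = 1.1109; ln(1640/640) = 0.9410; ln(1640/1240) = 0.2796.
W = 2.331451 / 5 = 0.466.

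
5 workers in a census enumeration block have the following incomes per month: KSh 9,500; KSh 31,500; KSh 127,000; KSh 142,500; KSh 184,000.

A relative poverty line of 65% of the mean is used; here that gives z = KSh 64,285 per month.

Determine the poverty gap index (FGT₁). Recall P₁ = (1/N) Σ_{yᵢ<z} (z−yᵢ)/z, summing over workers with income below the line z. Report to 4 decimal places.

0.2724

Poor units: KSh 9,500, KSh 31,500 (q = 2 of N = 5).
Normalized shortfalls: (64285−9500)/64285 = 0.8522; (64285−31500)/64285 = 0.5100.
Σ = 1.362215. Dividing by the full population N = 5 gives P₁ = 0.2724.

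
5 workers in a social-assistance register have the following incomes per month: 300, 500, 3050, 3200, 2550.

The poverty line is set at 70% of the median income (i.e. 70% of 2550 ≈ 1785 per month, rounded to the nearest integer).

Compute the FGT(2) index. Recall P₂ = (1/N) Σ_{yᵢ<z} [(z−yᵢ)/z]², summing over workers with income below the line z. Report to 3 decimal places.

0.242

Poor units: 300, 500 (q = 2 of N = 5).
Normalized shortfalls: (1785−300)/1785 = 0.8319; (1785−500)/1785 = 0.7199.
Squared: 0.6921; 0.5182.
Sum = 1.210351; P₂ = 1.210351 / 5 = 0.242.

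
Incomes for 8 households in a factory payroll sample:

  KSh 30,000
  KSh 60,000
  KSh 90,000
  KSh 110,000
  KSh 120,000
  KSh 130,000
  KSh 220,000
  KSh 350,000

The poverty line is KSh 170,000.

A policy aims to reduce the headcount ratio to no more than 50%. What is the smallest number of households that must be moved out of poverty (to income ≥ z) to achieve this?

2

Currently q = 6 of N = 8 are below the line (H = 0.750).
A headcount ratio of at most 50% allows at most ⌊0.50 × 8⌋ = 4 poor households.
So at least 6 − 4 = 2 must be lifted.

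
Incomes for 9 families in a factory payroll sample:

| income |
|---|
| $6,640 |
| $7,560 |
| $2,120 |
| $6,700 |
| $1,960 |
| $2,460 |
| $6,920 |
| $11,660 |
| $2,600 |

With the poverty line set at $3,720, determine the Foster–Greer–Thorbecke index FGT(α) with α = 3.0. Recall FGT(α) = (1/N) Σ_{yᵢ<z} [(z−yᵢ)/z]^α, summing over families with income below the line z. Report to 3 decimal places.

0.028

Poor units: $1,960, $2,120, $2,460, $2,600 (q = 4 of N = 9).
Gap ratios (z−y)/z: (3720−1960)/3720 = 0.4731; (3720−2120)/3720 = 0.4301; (3720−2460)/3720 = 0.3387; (3720−2600)/3720 = 0.3011.
Raised to α = 3.0: 0.10590; 0.07957; 0.03886; 0.02729.
Sum = 0.251619; FGT(3.0) = 0.251619 / 9 = 0.028.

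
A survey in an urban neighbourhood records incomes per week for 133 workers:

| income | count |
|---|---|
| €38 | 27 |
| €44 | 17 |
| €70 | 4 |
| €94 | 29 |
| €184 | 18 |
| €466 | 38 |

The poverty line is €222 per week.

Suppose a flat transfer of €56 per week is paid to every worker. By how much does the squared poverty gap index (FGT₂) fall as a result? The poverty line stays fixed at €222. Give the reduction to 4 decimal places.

0.1775

Before: below the line — 27×€38, 17×€44, 4×€70, 29×€94, 18×€184; squared poverty gap index (FGT₂) = 0.312182.
After the €56 transfer: below the line — 27×€94, 17×€100, 4×€126, 29×€150; squared poverty gap index (FGT₂) = 0.134649.
Reduction = 0.312182 − 0.134649 = 0.1775.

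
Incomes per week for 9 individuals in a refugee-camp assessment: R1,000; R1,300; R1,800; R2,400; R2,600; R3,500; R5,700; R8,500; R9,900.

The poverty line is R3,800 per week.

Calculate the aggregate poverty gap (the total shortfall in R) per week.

Incomes under z: R1,000, R1,300, R1,800, R2,400, R2,600, R3,500 (q = 6 of N = 9).
Individual gaps: 3800−1000 = 2800; 3800−1300 = 2500; 3800−1800 = 2000; 3800−2400 = 1400; 3800−2600 = 1200; 3800−3500 = 300.
Aggregate gap = R10,200.

R10,200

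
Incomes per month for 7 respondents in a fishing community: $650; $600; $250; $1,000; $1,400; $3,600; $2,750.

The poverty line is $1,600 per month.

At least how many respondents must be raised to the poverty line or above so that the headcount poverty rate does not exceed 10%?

5 of the 7 respondents are poor, so H = 5/7 = 0.714.
A headcount ratio of at most 10% allows at most ⌊0.10 × 7⌋ = 0 poor respondents.
So at least 5 − 0 = 5 must be lifted.

5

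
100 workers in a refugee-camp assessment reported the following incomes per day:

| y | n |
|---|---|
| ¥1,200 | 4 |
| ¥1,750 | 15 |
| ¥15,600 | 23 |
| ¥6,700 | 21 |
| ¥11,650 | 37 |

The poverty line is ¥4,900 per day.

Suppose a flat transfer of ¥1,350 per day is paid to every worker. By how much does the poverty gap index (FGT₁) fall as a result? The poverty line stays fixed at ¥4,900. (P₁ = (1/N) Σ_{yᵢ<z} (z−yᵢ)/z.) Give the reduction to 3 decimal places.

0.052

Before: below the line — 4×¥1,200, 15×¥1,750; poverty gap index (FGT₁) = 0.12663.
After the ¥1,350 transfer: below the line — 4×¥2,550, 15×¥3,100; poverty gap index (FGT₁) = 0.07429.
Reduction = 0.12663 − 0.07429 = 0.052.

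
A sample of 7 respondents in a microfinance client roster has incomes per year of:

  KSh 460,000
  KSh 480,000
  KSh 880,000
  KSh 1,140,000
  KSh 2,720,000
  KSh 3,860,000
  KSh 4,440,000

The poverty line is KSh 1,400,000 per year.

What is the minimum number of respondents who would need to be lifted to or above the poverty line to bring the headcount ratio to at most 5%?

4

Currently q = 4 of N = 7 are below the line (H = 0.571).
A headcount ratio of at most 5% allows at most ⌊0.05 × 7⌋ = 0 poor respondents.
So at least 4 − 0 = 4 must be lifted.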